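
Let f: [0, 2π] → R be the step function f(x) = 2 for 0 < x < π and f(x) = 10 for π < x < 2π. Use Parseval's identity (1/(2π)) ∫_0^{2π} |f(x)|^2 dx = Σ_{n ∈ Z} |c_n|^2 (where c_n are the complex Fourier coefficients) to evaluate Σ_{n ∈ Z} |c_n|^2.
Σ |c_n|^2 = 52

Parseval equates the L^2 energy of f (normalised by 1/(2π)) with the ℓ^2 sum of its Fourier coefficients: (1/(2π)) ∫_0^{2π} |f|^2 = Σ |c_n|^2.
Compute the left side: (1/(2π)) [∫_0^π 2^2 dx + ∫_π^{2π} 10^2 dx] = (1/(2π)) · (4π + 100π) = (4 + 100)/2 = 52.
So Σ_{n ∈ Z} |c_n|^2 = 52.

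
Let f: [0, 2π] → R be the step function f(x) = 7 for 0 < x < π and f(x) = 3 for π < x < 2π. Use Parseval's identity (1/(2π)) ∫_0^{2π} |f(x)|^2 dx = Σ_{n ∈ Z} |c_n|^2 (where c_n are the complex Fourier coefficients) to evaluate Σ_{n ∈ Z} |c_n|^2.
Σ |c_n|^2 = 29

Parseval equates the L^2 energy of f (normalised by 1/(2π)) with the ℓ^2 sum of its Fourier coefficients: (1/(2π)) ∫_0^{2π} |f|^2 = Σ |c_n|^2.
Compute the left side: (1/(2π)) [∫_0^π 7^2 dx + ∫_π^{2π} 3^2 dx] = (1/(2π)) · (49π + 9π) = (49 + 9)/2 = 29.
So Σ_{n ∈ Z} |c_n|^2 = 29.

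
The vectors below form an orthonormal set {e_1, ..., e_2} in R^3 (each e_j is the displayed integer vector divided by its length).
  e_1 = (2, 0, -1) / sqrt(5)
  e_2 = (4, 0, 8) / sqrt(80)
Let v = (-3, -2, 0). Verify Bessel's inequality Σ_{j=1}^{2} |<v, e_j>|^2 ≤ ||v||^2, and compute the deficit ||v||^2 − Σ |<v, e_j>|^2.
Σ |<v, e_j>|^2 = 9; ||v||^2 = 13; deficit = 4

Write each e_j = u_j / sqrt(<u_j, u_j>) where u_j is the displayed integer vector. Then <v, e_j> = <v, u_j> / sqrt(<u_j, u_j>), so |<v, e_j>|^2 = <v, u_j>^2 / <u_j, u_j>.
Coefficients: <v, e_1> = -6/sqrt(5), <v, e_2> = -12/sqrt(80).
Square and sum: Σ |<v, e_j>|^2 = 9.
Compute ||v||^2 = v·v = 13.
Deficit = 13 − 9 = 4 ≥ 0, confirming Bessel's inequality. (The deficit equals ||v − Σ <v,e_j> e_j||^2, the squared distance from v to span{e_j}.)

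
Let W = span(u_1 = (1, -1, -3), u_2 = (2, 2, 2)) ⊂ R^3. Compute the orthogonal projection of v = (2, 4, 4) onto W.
proj_W(v) = (7/3, 10/3, 13/3)

Set up U = [u_1 | ... | u_2] ∈ R^(3×2). The projector onto W = col(U) is P = U (U^T U)^(-1) U^T.
Compute U^T U =
  [11, -6]
  [-6, 12],
and U^T v = (-14, 20).
Solve U^T U · c = U^T v for the coefficients: c = (-1/2, 17/12). The projection is proj_W(v) = U c.
Check: (v - proj_W(v)) · u_1 = 0  (should be 0).
Check: (v - proj_W(v)) · u_2 = 0  (should be 0).
Result: proj_W(v) = (7/3, 10/3, 13/3).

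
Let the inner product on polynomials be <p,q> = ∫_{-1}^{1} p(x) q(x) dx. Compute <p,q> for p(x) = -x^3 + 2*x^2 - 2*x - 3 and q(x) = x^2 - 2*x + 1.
<p,q> = -12/5

Expand the product: p(x)·q(x) = -x^5 + 4*x^4 - 7*x^3 + 3*x^2 + 4*x - 3.
∫_{-1}^{1} of each monomial x^k gives [2/(k+1) if k even, 0 if k odd]. Integrating term-by-term (or equivalently evaluating the antiderivative F(x) = -x^6/6 + 4*x^5/5 - 7*x^4/4 + x^3 + 2*x^2 - 3*x at the endpoints):
  F(1) − F(−1) = -67/60 − (77/60) = -12/5.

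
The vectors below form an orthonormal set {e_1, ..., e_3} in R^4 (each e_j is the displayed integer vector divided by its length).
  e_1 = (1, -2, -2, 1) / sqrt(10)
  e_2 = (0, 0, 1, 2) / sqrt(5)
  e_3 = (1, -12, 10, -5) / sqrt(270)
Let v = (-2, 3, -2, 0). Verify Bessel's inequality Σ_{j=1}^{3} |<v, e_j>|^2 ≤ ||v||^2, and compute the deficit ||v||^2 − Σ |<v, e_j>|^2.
Σ |<v, e_j>|^2 = 2006/135; ||v||^2 = 17; deficit = 289/135

Write each e_j = u_j / sqrt(<u_j, u_j>) where u_j is the displayed integer vector. Then <v, e_j> = <v, u_j> / sqrt(<u_j, u_j>), so |<v, e_j>|^2 = <v, u_j>^2 / <u_j, u_j>.
Coefficients: <v, e_1> = -4/sqrt(10), <v, e_2> = -2/sqrt(5), <v, e_3> = -58/sqrt(270).
Square and sum: Σ |<v, e_j>|^2 = 2006/135.
Compute ||v||^2 = v·v = 17.
Deficit = 17 − 2006/135 = 289/135 ≥ 0, confirming Bessel's inequality. (The deficit equals ||v − Σ <v,e_j> e_j||^2, the squared distance from v to span{e_j}.)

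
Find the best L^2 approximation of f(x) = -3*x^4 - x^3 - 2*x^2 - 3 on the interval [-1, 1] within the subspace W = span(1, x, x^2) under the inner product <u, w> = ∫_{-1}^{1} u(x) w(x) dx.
g(x) = -32*x^2/7 - 3*x/5 - 96/35

The best approximation g ∈ W is the orthogonal projection of f onto W. Writing g = a_0 + a_1 x + a_2 x^2, the coefficients solve the normal equations G · a = b where
  G_{ij} = <φ_i, φ_j> and b_i = <f, φ_i>, with φ_0 = 1, φ_1 = x, φ_2 = x^2.
G =
  [2, 0, 2/3]
  [0, 2/3, 0]
  [2/3, 0, 2/5],
b = (-128/15, -2/5, -128/35).
Solving gives a_0 = -96/35, a_1 = -3/5, a_2 = -32/7, so
  g(x) = -32*x^2/7 - 3*x/5 - 96/35.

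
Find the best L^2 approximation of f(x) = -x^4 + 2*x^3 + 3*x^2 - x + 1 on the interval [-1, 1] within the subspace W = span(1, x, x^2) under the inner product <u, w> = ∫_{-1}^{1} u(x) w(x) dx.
g(x) = 15*x^2/7 + x/5 + 38/35

The best approximation g ∈ W is the orthogonal projection of f onto W. Writing g = a_0 + a_1 x + a_2 x^2, the coefficients solve the normal equations G · a = b where
  G_{ij} = <φ_i, φ_j> and b_i = <f, φ_i>, with φ_0 = 1, φ_1 = x, φ_2 = x^2.
G =
  [2, 0, 2/3]
  [0, 2/3, 0]
  [2/3, 0, 2/5],
b = (18/5, 2/15, 166/105).
Solving gives a_0 = 38/35, a_1 = 1/5, a_2 = 15/7, so
  g(x) = 15*x^2/7 + x/5 + 38/35.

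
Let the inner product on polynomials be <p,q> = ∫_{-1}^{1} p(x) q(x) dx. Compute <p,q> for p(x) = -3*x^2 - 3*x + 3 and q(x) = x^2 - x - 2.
<p,q> = -26/5

Expand the product: p(x)·q(x) = -3*x^4 + 12*x^2 + 3*x - 6.
∫_{-1}^{1} of each monomial x^k gives [2/(k+1) if k even, 0 if k odd]. Integrating term-by-term (or equivalently evaluating the antiderivative F(x) = -3*x^5/5 + 4*x^3 + 3*x^2/2 - 6*x at the endpoints):
  F(1) − F(−1) = -11/10 − (41/10) = -26/5.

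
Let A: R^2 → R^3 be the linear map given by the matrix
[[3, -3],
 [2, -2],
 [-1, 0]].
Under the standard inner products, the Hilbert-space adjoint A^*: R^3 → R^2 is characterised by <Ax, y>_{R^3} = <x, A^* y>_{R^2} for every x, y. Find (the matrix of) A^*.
A^* = A^T =
[[3, 2, -1],
 [-3, -2, 0]]

For real matrices with standard dot products, the defining identity <Ax, y> = <x, A^* y> gives (Ax)^T y = x^T (A^*) y, i.e. x^T A^T y = x^T (A^*) y. Since this holds for all x, y, we must have A^* = A^T. Therefore
A^* =
[[3, 2, -1],
 [-3, -2, 0]].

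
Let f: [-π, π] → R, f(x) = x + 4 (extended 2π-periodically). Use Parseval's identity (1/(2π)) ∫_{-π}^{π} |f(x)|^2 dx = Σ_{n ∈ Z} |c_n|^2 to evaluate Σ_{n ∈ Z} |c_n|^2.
Σ |c_n|^2 = π^2/3 + 16

Expand and integrate term by term over [-π, π]:
  ∫ (x)^2 dx = 1·(2π^3/3); ∫ 2·1·(4)·x dx = 0 (odd integrand); ∫ 4^2 dx = 16·2π.
So (1/(2π)) ∫_{-π}^{π} (x + 4)^2 dx = 1π^2/3 + 16 = π^2/3 + 16.
Parseval ⇒ Σ |c_n|^2 = π^2/3 + 16.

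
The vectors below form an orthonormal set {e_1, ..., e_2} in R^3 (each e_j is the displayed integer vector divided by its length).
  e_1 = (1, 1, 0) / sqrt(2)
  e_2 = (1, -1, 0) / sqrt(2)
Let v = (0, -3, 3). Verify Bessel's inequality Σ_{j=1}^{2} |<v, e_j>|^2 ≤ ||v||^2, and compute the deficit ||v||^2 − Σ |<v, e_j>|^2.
Σ |<v, e_j>|^2 = 9; ||v||^2 = 18; deficit = 9

Write each e_j = u_j / sqrt(<u_j, u_j>) where u_j is the displayed integer vector. Then <v, e_j> = <v, u_j> / sqrt(<u_j, u_j>), so |<v, e_j>|^2 = <v, u_j>^2 / <u_j, u_j>.
Coefficients: <v, e_1> = -3/sqrt(2), <v, e_2> = 3/sqrt(2).
Square and sum: Σ |<v, e_j>|^2 = 9.
Compute ||v||^2 = v·v = 18.
Deficit = 18 − 9 = 9 ≥ 0, confirming Bessel's inequality. (The deficit equals ||v − Σ <v,e_j> e_j||^2, the squared distance from v to span{e_j}.)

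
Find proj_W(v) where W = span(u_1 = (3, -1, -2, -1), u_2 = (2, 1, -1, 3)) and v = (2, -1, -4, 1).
proj_W(v) = (698/209, -4/11, -434/209, 112/209)

Set up U = [u_1 | ... | u_2] ∈ R^(4×2). The projector onto W = col(U) is P = U (U^T U)^(-1) U^T.
Compute U^T U =
  [15, 4]
  [4, 15],
and U^T v = (14, 10).
Solve U^T U · c = U^T v for the coefficients: c = (170/209, 94/209). The projection is proj_W(v) = U c.
Check: (v - proj_W(v)) · u_1 = 0  (should be 0).
Check: (v - proj_W(v)) · u_2 = 0  (should be 0).
Result: proj_W(v) = (698/209, -4/11, -434/209, 112/209).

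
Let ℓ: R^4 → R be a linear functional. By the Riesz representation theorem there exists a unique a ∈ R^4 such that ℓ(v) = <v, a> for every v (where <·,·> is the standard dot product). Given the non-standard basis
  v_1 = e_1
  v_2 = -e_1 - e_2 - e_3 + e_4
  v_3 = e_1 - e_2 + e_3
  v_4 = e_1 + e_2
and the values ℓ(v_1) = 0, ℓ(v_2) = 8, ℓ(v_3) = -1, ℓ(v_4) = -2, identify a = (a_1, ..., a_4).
a = (0, -2, -3, 3)

Write a = (a_1, ..., a_4) in the standard basis. For each basis vector v_i, ℓ(v_i) = <v_i, a> is a linear equation in the a_j's. Collect the n equations into a matrix system V a = ℓ, where row i of V is v_i (expressed in the standard basis). Since V is invertible (lower-triangular with 1s on the diagonal, up to permutation), solve by back-substitution:
  V =
[[1, 0, 0, 0],
 [-1, -1, -1, 1],
 [1, -1, 1, 0],
 [1, 1, 0, 0]]
  V a = (0, 8, -1, -2)
Solving gives a = (0, -2, -3, 3).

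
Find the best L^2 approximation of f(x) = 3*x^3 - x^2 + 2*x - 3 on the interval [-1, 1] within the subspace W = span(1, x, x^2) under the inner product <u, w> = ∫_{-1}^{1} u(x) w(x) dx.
g(x) = -x^2 + 19*x/5 - 3

The best approximation g ∈ W is the orthogonal projection of f onto W. Writing g = a_0 + a_1 x + a_2 x^2, the coefficients solve the normal equations G · a = b where
  G_{ij} = <φ_i, φ_j> and b_i = <f, φ_i>, with φ_0 = 1, φ_1 = x, φ_2 = x^2.
G =
  [2, 0, 2/3]
  [0, 2/3, 0]
  [2/3, 0, 2/5],
b = (-20/3, 38/15, -12/5).
Solving gives a_0 = -3, a_1 = 19/5, a_2 = -1, so
  g(x) = -x^2 + 19*x/5 - 3.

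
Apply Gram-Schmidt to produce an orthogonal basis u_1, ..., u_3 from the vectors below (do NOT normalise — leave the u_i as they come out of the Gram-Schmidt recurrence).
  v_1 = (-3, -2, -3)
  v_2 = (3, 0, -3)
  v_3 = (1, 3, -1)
Orthogonal basis:
  u_1 = (-3, -2, -3)
  u_2 = (3, 0, -3)
  u_3 = (-9/11, 27/11, -9/11)

Apply the Gram-Schmidt recurrence
  u_1 = v_1
  u_i = v_i − Σ_{j<i} ((v_i · u_j) / (u_j · u_j)) · u_j.

Step by step this gives:
  u_1 = (-3, -2, -3)
  u_2 = (3, 0, -3)
  u_3 = (-9/11, 27/11, -9/11)

Orthogonality check:
  u_2 · u_1 = 0 (should be 0)
  u_3 · u_1 = 0 (should be 0)
  u_3 · u_2 = 0 (should be 0)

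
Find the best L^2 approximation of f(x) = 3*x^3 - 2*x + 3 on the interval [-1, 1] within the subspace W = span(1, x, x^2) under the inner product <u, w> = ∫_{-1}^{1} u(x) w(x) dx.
g(x) = 3 - x/5

The best approximation g ∈ W is the orthogonal projection of f onto W. Writing g = a_0 + a_1 x + a_2 x^2, the coefficients solve the normal equations G · a = b where
  G_{ij} = <φ_i, φ_j> and b_i = <f, φ_i>, with φ_0 = 1, φ_1 = x, φ_2 = x^2.
G =
  [2, 0, 2/3]
  [0, 2/3, 0]
  [2/3, 0, 2/5],
b = (6, -2/15, 2).
Solving gives a_0 = 3, a_1 = -1/5, a_2 = 0, so
  g(x) = 3 - x/5.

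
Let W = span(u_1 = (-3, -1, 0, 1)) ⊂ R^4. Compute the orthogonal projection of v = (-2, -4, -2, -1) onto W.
proj_W(v) = (-27/11, -9/11, 0, 9/11)

Set up U = [u_1 | ... | u_1] ∈ R^(4×1). The projector onto W = col(U) is P = U (U^T U)^(-1) U^T.
Compute U^T U =
  [11],
and U^T v = (9).
Solve U^T U · c = U^T v for the coefficients: c = (9/11). The projection is proj_W(v) = U c.
Check: (v - proj_W(v)) · u_1 = 0  (should be 0).
Result: proj_W(v) = (-27/11, -9/11, 0, 9/11).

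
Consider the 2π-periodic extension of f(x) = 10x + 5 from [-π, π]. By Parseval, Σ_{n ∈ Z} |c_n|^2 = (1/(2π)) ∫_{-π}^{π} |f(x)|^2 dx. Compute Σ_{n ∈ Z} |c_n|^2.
Σ |c_n|^2 = 100π^2/3 + 25

Expand and integrate term by term over [-π, π]:
  ∫ (10x)^2 dx = 100·(2π^3/3); ∫ 2·10·(5)·x dx = 0 (odd integrand); ∫ 5^2 dx = 25·2π.
So (1/(2π)) ∫_{-π}^{π} (10x + 5)^2 dx = 100π^2/3 + 25 = 100π^2/3 + 25.
Parseval ⇒ Σ |c_n|^2 = 100π^2/3 + 25.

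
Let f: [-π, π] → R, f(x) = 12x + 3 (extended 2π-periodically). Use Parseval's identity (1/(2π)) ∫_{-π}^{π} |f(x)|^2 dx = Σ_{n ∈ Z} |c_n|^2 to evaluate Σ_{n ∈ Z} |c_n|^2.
Σ |c_n|^2 = 48π^2 + 9

Expand and integrate term by term over [-π, π]:
  ∫ (12x)^2 dx = 144·(2π^3/3); ∫ 2·12·(3)·x dx = 0 (odd integrand); ∫ 3^2 dx = 9·2π.
So (1/(2π)) ∫_{-π}^{π} (12x + 3)^2 dx = 144π^2/3 + 9 = 48π^2 + 9.
Parseval ⇒ Σ |c_n|^2 = 48π^2 + 9.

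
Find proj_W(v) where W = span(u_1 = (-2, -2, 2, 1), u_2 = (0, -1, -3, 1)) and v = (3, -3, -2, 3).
proj_W(v) = (-25/67, -203/134, -409/134, 89/67)

Set up U = [u_1 | ... | u_2] ∈ R^(4×2). The projector onto W = col(U) is P = U (U^T U)^(-1) U^T.
Compute U^T U =
  [13, -3]
  [-3, 11],
and U^T v = (-1, 12).
Solve U^T U · c = U^T v for the coefficients: c = (25/134, 153/134). The projection is proj_W(v) = U c.
Check: (v - proj_W(v)) · u_1 = 0  (should be 0).
Check: (v - proj_W(v)) · u_2 = 0  (should be 0).
Result: proj_W(v) = (-25/67, -203/134, -409/134, 89/67).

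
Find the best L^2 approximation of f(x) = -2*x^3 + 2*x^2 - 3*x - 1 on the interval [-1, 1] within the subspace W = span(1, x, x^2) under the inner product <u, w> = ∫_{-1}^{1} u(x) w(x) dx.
g(x) = 2*x^2 - 21*x/5 - 1

The best approximation g ∈ W is the orthogonal projection of f onto W. Writing g = a_0 + a_1 x + a_2 x^2, the coefficients solve the normal equations G · a = b where
  G_{ij} = <φ_i, φ_j> and b_i = <f, φ_i>, with φ_0 = 1, φ_1 = x, φ_2 = x^2.
G =
  [2, 0, 2/3]
  [0, 2/3, 0]
  [2/3, 0, 2/5],
b = (-2/3, -14/5, 2/15).
Solving gives a_0 = -1, a_1 = -21/5, a_2 = 2, so
  g(x) = 2*x^2 - 21*x/5 - 1.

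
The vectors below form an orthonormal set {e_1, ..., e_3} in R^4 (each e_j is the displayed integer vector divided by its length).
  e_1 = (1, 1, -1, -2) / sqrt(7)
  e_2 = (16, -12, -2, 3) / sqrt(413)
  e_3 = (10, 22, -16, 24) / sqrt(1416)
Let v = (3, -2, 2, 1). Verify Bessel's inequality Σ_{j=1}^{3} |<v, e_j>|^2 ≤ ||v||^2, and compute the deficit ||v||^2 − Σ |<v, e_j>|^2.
Σ |<v, e_j>|^2 = 83/6; ||v||^2 = 18; deficit = 25/6

Write each e_j = u_j / sqrt(<u_j, u_j>) where u_j is the displayed integer vector. Then <v, e_j> = <v, u_j> / sqrt(<u_j, u_j>), so |<v, e_j>|^2 = <v, u_j>^2 / <u_j, u_j>.
Coefficients: <v, e_1> = -3/sqrt(7), <v, e_2> = 71/sqrt(413), <v, e_3> = -22/sqrt(1416).
Square and sum: Σ |<v, e_j>|^2 = 83/6.
Compute ||v||^2 = v·v = 18.
Deficit = 18 − 83/6 = 25/6 ≥ 0, confirming Bessel's inequality. (The deficit equals ||v − Σ <v,e_j> e_j||^2, the squared distance from v to span{e_j}.)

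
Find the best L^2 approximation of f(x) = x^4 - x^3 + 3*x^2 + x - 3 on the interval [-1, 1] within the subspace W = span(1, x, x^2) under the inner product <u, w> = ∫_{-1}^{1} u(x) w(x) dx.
g(x) = 27*x^2/7 + 2*x/5 - 108/35

The best approximation g ∈ W is the orthogonal projection of f onto W. Writing g = a_0 + a_1 x + a_2 x^2, the coefficients solve the normal equations G · a = b where
  G_{ij} = <φ_i, φ_j> and b_i = <f, φ_i>, with φ_0 = 1, φ_1 = x, φ_2 = x^2.
G =
  [2, 0, 2/3]
  [0, 2/3, 0]
  [2/3, 0, 2/5],
b = (-18/5, 4/15, -18/35).
Solving gives a_0 = -108/35, a_1 = 2/5, a_2 = 27/7, so
  g(x) = 27*x^2/7 + 2*x/5 - 108/35.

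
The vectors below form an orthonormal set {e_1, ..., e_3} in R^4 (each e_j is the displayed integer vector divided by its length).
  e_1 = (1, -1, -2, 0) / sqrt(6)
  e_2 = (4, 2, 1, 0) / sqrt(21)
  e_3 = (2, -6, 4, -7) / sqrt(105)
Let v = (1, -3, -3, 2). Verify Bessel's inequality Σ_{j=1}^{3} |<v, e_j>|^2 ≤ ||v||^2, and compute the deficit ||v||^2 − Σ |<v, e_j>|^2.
Σ |<v, e_j>|^2 = 91/5; ||v||^2 = 23; deficit = 24/5

Write each e_j = u_j / sqrt(<u_j, u_j>) where u_j is the displayed integer vector. Then <v, e_j> = <v, u_j> / sqrt(<u_j, u_j>), so |<v, e_j>|^2 = <v, u_j>^2 / <u_j, u_j>.
Coefficients: <v, e_1> = 10/sqrt(6), <v, e_2> = -5/sqrt(21), <v, e_3> = -6/sqrt(105).
Square and sum: Σ |<v, e_j>|^2 = 91/5.
Compute ||v||^2 = v·v = 23.
Deficit = 23 − 91/5 = 24/5 ≥ 0, confirming Bessel's inequality. (The deficit equals ||v − Σ <v,e_j> e_j||^2, the squared distance from v to span{e_j}.)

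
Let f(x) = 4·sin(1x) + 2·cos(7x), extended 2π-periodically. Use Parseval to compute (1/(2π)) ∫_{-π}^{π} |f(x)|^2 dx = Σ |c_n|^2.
Σ |c_n|^2 = 10

Expand |f|^2 and use orthogonality of {sin(nx), cos(mx)} on [-π, π]:
  ∫_{-π}^{π} sin(nx)^2 dx = π, ∫ cos(mx)^2 dx = π, and cross terms integrate to 0.
So ∫_{-π}^{π} f(x)^2 dx = 4^2 · π + 2^2 · π = (16 + 4)π.
Divide by 2π: (16 + 4)/2 = 10.
By Parseval, this equals Σ |c_n|^2.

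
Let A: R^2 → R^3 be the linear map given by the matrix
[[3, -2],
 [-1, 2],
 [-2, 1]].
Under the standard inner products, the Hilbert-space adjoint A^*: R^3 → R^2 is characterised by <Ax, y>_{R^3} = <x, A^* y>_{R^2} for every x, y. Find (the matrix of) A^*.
A^* = A^T =
[[3, -1, -2],
 [-2, 2, 1]]

For real matrices with standard dot products, the defining identity <Ax, y> = <x, A^* y> gives (Ax)^T y = x^T (A^*) y, i.e. x^T A^T y = x^T (A^*) y. Since this holds for all x, y, we must have A^* = A^T. Therefore
A^* =
[[3, -1, -2],
 [-2, 2, 1]].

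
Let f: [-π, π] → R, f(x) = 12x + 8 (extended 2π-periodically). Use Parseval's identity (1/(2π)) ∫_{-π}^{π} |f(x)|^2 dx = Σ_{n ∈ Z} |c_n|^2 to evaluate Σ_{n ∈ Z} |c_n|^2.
Σ |c_n|^2 = 48π^2 + 64

Expand and integrate term by term over [-π, π]:
  ∫ (12x)^2 dx = 144·(2π^3/3); ∫ 2·12·(8)·x dx = 0 (odd integrand); ∫ 8^2 dx = 64·2π.
So (1/(2π)) ∫_{-π}^{π} (12x + 8)^2 dx = 144π^2/3 + 64 = 48π^2 + 64.
Parseval ⇒ Σ |c_n|^2 = 48π^2 + 64.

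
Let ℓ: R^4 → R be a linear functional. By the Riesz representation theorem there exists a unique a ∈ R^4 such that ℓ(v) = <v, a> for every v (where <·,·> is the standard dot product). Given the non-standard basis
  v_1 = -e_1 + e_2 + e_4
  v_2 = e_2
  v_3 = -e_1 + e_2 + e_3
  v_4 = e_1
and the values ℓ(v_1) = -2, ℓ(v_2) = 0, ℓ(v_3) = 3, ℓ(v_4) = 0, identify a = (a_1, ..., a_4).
a = (0, 0, 3, -2)

Write a = (a_1, ..., a_4) in the standard basis. For each basis vector v_i, ℓ(v_i) = <v_i, a> is a linear equation in the a_j's. Collect the n equations into a matrix system V a = ℓ, where row i of V is v_i (expressed in the standard basis). Since V is invertible (lower-triangular with 1s on the diagonal, up to permutation), solve by back-substitution:
  V =
[[-1, 1, 0, 1],
 [0, 1, 0, 0],
 [-1, 1, 1, 0],
 [1, 0, 0, 0]]
  V a = (-2, 0, 3, 0)
Solving gives a = (0, 0, 3, -2).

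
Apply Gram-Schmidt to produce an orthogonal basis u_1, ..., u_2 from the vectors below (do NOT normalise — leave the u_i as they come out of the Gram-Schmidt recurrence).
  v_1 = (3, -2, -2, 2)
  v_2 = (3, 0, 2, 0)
Orthogonal basis:
  u_1 = (3, -2, -2, 2)
  u_2 = (16/7, 10/21, 52/21, -10/21)

Apply the Gram-Schmidt recurrence
  u_1 = v_1
  u_i = v_i − Σ_{j<i} ((v_i · u_j) / (u_j · u_j)) · u_j.

Step by step this gives:
  u_1 = (3, -2, -2, 2)
  u_2 = (16/7, 10/21, 52/21, -10/21)

Orthogonality check:
  u_2 · u_1 = 0 (should be 0)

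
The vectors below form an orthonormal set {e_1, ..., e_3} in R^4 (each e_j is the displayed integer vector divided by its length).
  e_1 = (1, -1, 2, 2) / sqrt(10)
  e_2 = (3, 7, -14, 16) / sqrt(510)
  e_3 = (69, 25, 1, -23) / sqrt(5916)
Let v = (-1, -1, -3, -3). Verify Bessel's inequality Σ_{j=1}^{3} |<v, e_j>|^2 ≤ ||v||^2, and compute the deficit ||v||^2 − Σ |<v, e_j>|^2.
Σ |<v, e_j>|^2 = 436/29; ||v||^2 = 20; deficit = 144/29

Write each e_j = u_j / sqrt(<u_j, u_j>) where u_j is the displayed integer vector. Then <v, e_j> = <v, u_j> / sqrt(<u_j, u_j>), so |<v, e_j>|^2 = <v, u_j>^2 / <u_j, u_j>.
Coefficients: <v, e_1> = -12/sqrt(10), <v, e_2> = -16/sqrt(510), <v, e_3> = -28/sqrt(5916).
Square and sum: Σ |<v, e_j>|^2 = 436/29.
Compute ||v||^2 = v·v = 20.
Deficit = 20 − 436/29 = 144/29 ≥ 0, confirming Bessel's inequality. (The deficit equals ||v − Σ <v,e_j> e_j||^2, the squared distance from v to span{e_j}.)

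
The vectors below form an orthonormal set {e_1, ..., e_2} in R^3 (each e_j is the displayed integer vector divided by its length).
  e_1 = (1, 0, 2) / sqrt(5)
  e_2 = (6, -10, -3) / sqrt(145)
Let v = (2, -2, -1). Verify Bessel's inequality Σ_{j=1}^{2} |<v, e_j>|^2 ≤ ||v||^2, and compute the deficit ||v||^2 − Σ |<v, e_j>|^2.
Σ |<v, e_j>|^2 = 245/29; ||v||^2 = 9; deficit = 16/29

Write each e_j = u_j / sqrt(<u_j, u_j>) where u_j is the displayed integer vector. Then <v, e_j> = <v, u_j> / sqrt(<u_j, u_j>), so |<v, e_j>|^2 = <v, u_j>^2 / <u_j, u_j>.
Coefficients: <v, e_1> = 0/sqrt(5), <v, e_2> = 35/sqrt(145).
Square and sum: Σ |<v, e_j>|^2 = 245/29.
Compute ||v||^2 = v·v = 9.
Deficit = 9 − 245/29 = 16/29 ≥ 0, confirming Bessel's inequality. (The deficit equals ||v − Σ <v,e_j> e_j||^2, the squared distance from v to span{e_j}.)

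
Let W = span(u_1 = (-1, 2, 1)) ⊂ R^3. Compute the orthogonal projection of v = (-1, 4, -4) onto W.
proj_W(v) = (-5/6, 5/3, 5/6)

Set up U = [u_1 | ... | u_1] ∈ R^(3×1). The projector onto W = col(U) is P = U (U^T U)^(-1) U^T.
Compute U^T U =
  [6],
and U^T v = (5).
Solve U^T U · c = U^T v for the coefficients: c = (5/6). The projection is proj_W(v) = U c.
Check: (v - proj_W(v)) · u_1 = 0  (should be 0).
Result: proj_W(v) = (-5/6, 5/3, 5/6).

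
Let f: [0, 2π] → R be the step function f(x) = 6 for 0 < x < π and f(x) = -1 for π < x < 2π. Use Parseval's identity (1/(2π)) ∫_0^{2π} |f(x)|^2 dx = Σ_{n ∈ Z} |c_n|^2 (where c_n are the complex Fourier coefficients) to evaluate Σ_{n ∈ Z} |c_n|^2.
Σ |c_n|^2 = 37/2

Parseval equates the L^2 energy of f (normalised by 1/(2π)) with the ℓ^2 sum of its Fourier coefficients: (1/(2π)) ∫_0^{2π} |f|^2 = Σ |c_n|^2.
Compute the left side: (1/(2π)) [∫_0^π 6^2 dx + ∫_π^{2π} (-1)^2 dx] = (1/(2π)) · (36π + 1π) = (36 + 1)/2 = 37/2.
So Σ_{n ∈ Z} |c_n|^2 = 37/2.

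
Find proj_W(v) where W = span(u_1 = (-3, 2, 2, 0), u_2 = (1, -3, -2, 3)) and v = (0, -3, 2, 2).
proj_W(v) = (-65/111, -289/222, -64/111, 161/74)

Set up U = [u_1 | ... | u_2] ∈ R^(4×2). The projector onto W = col(U) is P = U (U^T U)^(-1) U^T.
Compute U^T U =
  [17, -13]
  [-13, 23],
and U^T v = (-2, 11).
Solve U^T U · c = U^T v for the coefficients: c = (97/222, 161/222). The projection is proj_W(v) = U c.
Check: (v - proj_W(v)) · u_1 = 0  (should be 0).
Check: (v - proj_W(v)) · u_2 = 0  (should be 0).
Result: proj_W(v) = (-65/111, -289/222, -64/111, 161/74).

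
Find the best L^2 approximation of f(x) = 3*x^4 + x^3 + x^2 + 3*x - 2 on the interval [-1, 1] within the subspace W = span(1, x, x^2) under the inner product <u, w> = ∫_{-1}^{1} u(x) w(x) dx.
g(x) = 25*x^2/7 + 18*x/5 - 79/35

The best approximation g ∈ W is the orthogonal projection of f onto W. Writing g = a_0 + a_1 x + a_2 x^2, the coefficients solve the normal equations G · a = b where
  G_{ij} = <φ_i, φ_j> and b_i = <f, φ_i>, with φ_0 = 1, φ_1 = x, φ_2 = x^2.
G =
  [2, 0, 2/3]
  [0, 2/3, 0]
  [2/3, 0, 2/5],
b = (-32/15, 12/5, -8/105).
Solving gives a_0 = -79/35, a_1 = 18/5, a_2 = 25/7, so
  g(x) = 25*x^2/7 + 18*x/5 - 79/35.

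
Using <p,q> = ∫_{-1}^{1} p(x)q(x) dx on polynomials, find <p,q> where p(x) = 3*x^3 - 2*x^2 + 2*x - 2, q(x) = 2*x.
<p,q> = 76/15

Expand the product: p(x)·q(x) = 6*x^4 - 4*x^3 + 4*x^2 - 4*x.
∫_{-1}^{1} of each monomial x^k gives [2/(k+1) if k even, 0 if k odd]. Integrating term-by-term (or equivalently evaluating the antiderivative F(x) = 6*x^5/5 - x^4 + 4*x^3/3 - 2*x^2 at the endpoints):
  F(1) − F(−1) = -7/15 − (-83/15) = 76/15.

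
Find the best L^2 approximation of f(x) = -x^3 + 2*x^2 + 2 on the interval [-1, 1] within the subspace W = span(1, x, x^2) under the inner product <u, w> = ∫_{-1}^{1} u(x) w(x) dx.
g(x) = 2*x^2 - 3*x/5 + 2

The best approximation g ∈ W is the orthogonal projection of f onto W. Writing g = a_0 + a_1 x + a_2 x^2, the coefficients solve the normal equations G · a = b where
  G_{ij} = <φ_i, φ_j> and b_i = <f, φ_i>, with φ_0 = 1, φ_1 = x, φ_2 = x^2.
G =
  [2, 0, 2/3]
  [0, 2/3, 0]
  [2/3, 0, 2/5],
b = (16/3, -2/5, 32/15).
Solving gives a_0 = 2, a_1 = -3/5, a_2 = 2, so
  g(x) = 2*x^2 - 3*x/5 + 2.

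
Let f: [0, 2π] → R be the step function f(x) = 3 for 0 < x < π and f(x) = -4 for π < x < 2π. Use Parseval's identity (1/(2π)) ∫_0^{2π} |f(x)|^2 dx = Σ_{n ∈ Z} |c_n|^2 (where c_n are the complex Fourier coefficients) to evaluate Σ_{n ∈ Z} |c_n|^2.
Σ |c_n|^2 = 25/2

Parseval equates the L^2 energy of f (normalised by 1/(2π)) with the ℓ^2 sum of its Fourier coefficients: (1/(2π)) ∫_0^{2π} |f|^2 = Σ |c_n|^2.
Compute the left side: (1/(2π)) [∫_0^π 3^2 dx + ∫_π^{2π} (-4)^2 dx] = (1/(2π)) · (9π + 16π) = (9 + 16)/2 = 25/2.
So Σ_{n ∈ Z} |c_n|^2 = 25/2.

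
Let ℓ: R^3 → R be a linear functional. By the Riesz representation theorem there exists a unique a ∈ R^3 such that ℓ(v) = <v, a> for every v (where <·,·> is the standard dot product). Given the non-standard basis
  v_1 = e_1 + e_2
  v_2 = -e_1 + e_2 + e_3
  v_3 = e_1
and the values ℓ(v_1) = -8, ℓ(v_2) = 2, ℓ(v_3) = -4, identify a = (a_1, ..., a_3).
a = (-4, -4, 2)

Write a = (a_1, ..., a_3) in the standard basis. For each basis vector v_i, ℓ(v_i) = <v_i, a> is a linear equation in the a_j's. Collect the n equations into a matrix system V a = ℓ, where row i of V is v_i (expressed in the standard basis). Since V is invertible (lower-triangular with 1s on the diagonal, up to permutation), solve by back-substitution:
  V =
[[1, 1, 0],
 [-1, 1, 1],
 [1, 0, 0]]
  V a = (-8, 2, -4)
Solving gives a = (-4, -4, 2).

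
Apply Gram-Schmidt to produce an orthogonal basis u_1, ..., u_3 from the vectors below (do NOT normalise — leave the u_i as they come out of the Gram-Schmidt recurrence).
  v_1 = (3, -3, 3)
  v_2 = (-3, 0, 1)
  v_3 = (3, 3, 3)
Orthogonal basis:
  u_1 = (3, -3, 3)
  u_2 = (-7/3, -2/3, 5/3)
  u_3 = (12/13, 48/13, 36/13)

Apply the Gram-Schmidt recurrence
  u_1 = v_1
  u_i = v_i − Σ_{j<i} ((v_i · u_j) / (u_j · u_j)) · u_j.

Step by step this gives:
  u_1 = (3, -3, 3)
  u_2 = (-7/3, -2/3, 5/3)
  u_3 = (12/13, 48/13, 36/13)

Orthogonality check:
  u_2 · u_1 = 0 (should be 0)
  u_3 · u_1 = 0 (should be 0)
  u_3 · u_2 = 0 (should be 0)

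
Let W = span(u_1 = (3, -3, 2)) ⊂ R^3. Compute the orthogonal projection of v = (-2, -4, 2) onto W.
proj_W(v) = (15/11, -15/11, 10/11)

Set up U = [u_1 | ... | u_1] ∈ R^(3×1). The projector onto W = col(U) is P = U (U^T U)^(-1) U^T.
Compute U^T U =
  [22],
and U^T v = (10).
Solve U^T U · c = U^T v for the coefficients: c = (5/11). The projection is proj_W(v) = U c.
Check: (v - proj_W(v)) · u_1 = 0  (should be 0).
Result: proj_W(v) = (15/11, -15/11, 10/11).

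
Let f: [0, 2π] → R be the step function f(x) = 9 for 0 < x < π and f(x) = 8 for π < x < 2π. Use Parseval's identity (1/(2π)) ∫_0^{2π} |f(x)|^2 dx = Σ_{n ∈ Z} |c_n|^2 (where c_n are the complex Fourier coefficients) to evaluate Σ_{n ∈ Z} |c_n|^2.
Σ |c_n|^2 = 145/2

Parseval equates the L^2 energy of f (normalised by 1/(2π)) with the ℓ^2 sum of its Fourier coefficients: (1/(2π)) ∫_0^{2π} |f|^2 = Σ |c_n|^2.
Compute the left side: (1/(2π)) [∫_0^π 9^2 dx + ∫_π^{2π} 8^2 dx] = (1/(2π)) · (81π + 64π) = (81 + 64)/2 = 145/2.
So Σ_{n ∈ Z} |c_n|^2 = 145/2.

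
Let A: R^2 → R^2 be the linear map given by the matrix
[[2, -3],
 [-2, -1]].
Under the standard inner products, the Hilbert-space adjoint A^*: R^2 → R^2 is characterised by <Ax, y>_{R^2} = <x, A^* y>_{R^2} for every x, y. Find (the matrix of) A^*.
A^* = A^T =
[[2, -2],
 [-3, -1]]

For real matrices with standard dot products, the defining identity <Ax, y> = <x, A^* y> gives (Ax)^T y = x^T (A^*) y, i.e. x^T A^T y = x^T (A^*) y. Since this holds for all x, y, we must have A^* = A^T. Therefore
A^* =
[[2, -2],
 [-3, -1]].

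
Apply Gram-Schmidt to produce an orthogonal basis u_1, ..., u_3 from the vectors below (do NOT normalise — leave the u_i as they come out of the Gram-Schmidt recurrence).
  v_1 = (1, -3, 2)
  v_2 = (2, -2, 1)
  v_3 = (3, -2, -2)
Orthogonal basis:
  u_1 = (1, -3, 2)
  u_2 = (9/7, 1/7, -3/7)
  u_3 = (-11/26, -33/26, -22/13)

Apply the Gram-Schmidt recurrence
  u_1 = v_1
  u_i = v_i − Σ_{j<i} ((v_i · u_j) / (u_j · u_j)) · u_j.

Step by step this gives:
  u_1 = (1, -3, 2)
  u_2 = (9/7, 1/7, -3/7)
  u_3 = (-11/26, -33/26, -22/13)

Orthogonality check:
  u_2 · u_1 = 0 (should be 0)
  u_3 · u_1 = 0 (should be 0)
  u_3 · u_2 = 0 (should be 0)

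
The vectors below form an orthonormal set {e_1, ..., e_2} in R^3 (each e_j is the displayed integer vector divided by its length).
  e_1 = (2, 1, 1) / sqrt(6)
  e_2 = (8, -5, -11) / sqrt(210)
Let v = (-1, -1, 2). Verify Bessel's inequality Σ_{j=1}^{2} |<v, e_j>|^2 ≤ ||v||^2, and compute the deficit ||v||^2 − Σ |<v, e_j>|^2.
Σ |<v, e_j>|^2 = 22/7; ||v||^2 = 6; deficit = 20/7

Write each e_j = u_j / sqrt(<u_j, u_j>) where u_j is the displayed integer vector. Then <v, e_j> = <v, u_j> / sqrt(<u_j, u_j>), so |<v, e_j>|^2 = <v, u_j>^2 / <u_j, u_j>.
Coefficients: <v, e_1> = -1/sqrt(6), <v, e_2> = -25/sqrt(210).
Square and sum: Σ |<v, e_j>|^2 = 22/7.
Compute ||v||^2 = v·v = 6.
Deficit = 6 − 22/7 = 20/7 ≥ 0, confirming Bessel's inequality. (The deficit equals ||v − Σ <v,e_j> e_j||^2, the squared distance from v to span{e_j}.)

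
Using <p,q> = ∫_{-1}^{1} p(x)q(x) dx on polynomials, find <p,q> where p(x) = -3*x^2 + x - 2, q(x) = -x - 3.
<p,q> = 52/3

Expand the product: p(x)·q(x) = 3*x^3 + 8*x^2 - x + 6.
∫_{-1}^{1} of each monomial x^k gives [2/(k+1) if k even, 0 if k odd]. Integrating term-by-term (or equivalently evaluating the antiderivative F(x) = 3*x^4/4 + 8*x^3/3 - x^2/2 + 6*x at the endpoints):
  F(1) − F(−1) = 107/12 − (-101/12) = 52/3.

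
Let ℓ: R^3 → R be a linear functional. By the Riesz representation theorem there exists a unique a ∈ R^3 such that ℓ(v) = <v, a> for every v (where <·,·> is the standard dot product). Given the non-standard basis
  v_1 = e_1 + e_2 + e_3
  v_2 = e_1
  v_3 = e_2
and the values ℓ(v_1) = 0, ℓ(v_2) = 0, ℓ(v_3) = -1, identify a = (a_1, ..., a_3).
a = (0, -1, 1)

Write a = (a_1, ..., a_3) in the standard basis. For each basis vector v_i, ℓ(v_i) = <v_i, a> is a linear equation in the a_j's. Collect the n equations into a matrix system V a = ℓ, where row i of V is v_i (expressed in the standard basis). Since V is invertible (lower-triangular with 1s on the diagonal, up to permutation), solve by back-substitution:
  V =
[[1, 1, 1],
 [1, 0, 0],
 [0, 1, 0]]
  V a = (0, 0, -1)
Solving gives a = (0, -1, 1).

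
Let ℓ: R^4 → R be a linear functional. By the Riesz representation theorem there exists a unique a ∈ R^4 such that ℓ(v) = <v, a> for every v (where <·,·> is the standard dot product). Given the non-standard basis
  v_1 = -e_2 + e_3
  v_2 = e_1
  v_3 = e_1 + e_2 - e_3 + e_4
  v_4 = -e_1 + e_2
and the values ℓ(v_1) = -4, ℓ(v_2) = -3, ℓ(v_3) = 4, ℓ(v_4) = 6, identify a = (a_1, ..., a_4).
a = (-3, 3, -1, 3)

Write a = (a_1, ..., a_4) in the standard basis. For each basis vector v_i, ℓ(v_i) = <v_i, a> is a linear equation in the a_j's. Collect the n equations into a matrix system V a = ℓ, where row i of V is v_i (expressed in the standard basis). Since V is invertible (lower-triangular with 1s on the diagonal, up to permutation), solve by back-substitution:
  V =
[[0, -1, 1, 0],
 [1, 0, 0, 0],
 [1, 1, -1, 1],
 [-1, 1, 0, 0]]
  V a = (-4, -3, 4, 6)
Solving gives a = (-3, 3, -1, 3).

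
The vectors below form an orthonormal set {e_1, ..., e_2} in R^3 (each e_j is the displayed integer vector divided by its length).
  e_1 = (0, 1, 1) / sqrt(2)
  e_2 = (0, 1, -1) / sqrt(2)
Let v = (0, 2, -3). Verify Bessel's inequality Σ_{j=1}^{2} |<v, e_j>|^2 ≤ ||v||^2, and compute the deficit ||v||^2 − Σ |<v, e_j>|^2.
Σ |<v, e_j>|^2 = 13; ||v||^2 = 13; deficit = 0

Write each e_j = u_j / sqrt(<u_j, u_j>) where u_j is the displayed integer vector. Then <v, e_j> = <v, u_j> / sqrt(<u_j, u_j>), so |<v, e_j>|^2 = <v, u_j>^2 / <u_j, u_j>.
Coefficients: <v, e_1> = -1/sqrt(2), <v, e_2> = 5/sqrt(2).
Square and sum: Σ |<v, e_j>|^2 = 13.
Compute ||v||^2 = v·v = 13.
Deficit = 13 − 13 = 0 ≥ 0, confirming Bessel's inequality. (The deficit equals ||v − Σ <v,e_j> e_j||^2, the squared distance from v to span{e_j}.)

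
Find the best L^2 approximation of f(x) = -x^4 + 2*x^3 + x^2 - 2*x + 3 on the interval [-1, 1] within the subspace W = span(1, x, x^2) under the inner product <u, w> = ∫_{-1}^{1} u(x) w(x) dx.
g(x) = x^2/7 - 4*x/5 + 108/35

The best approximation g ∈ W is the orthogonal projection of f onto W. Writing g = a_0 + a_1 x + a_2 x^2, the coefficients solve the normal equations G · a = b where
  G_{ij} = <φ_i, φ_j> and b_i = <f, φ_i>, with φ_0 = 1, φ_1 = x, φ_2 = x^2.
G =
  [2, 0, 2/3]
  [0, 2/3, 0]
  [2/3, 0, 2/5],
b = (94/15, -8/15, 74/35).
Solving gives a_0 = 108/35, a_1 = -4/5, a_2 = 1/7, so
  g(x) = x^2/7 - 4*x/5 + 108/35.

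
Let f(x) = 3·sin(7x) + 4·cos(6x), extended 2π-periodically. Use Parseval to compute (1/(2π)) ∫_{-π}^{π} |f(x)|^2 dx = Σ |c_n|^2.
Σ |c_n|^2 = 25/2

Expand |f|^2 and use orthogonality of {sin(nx), cos(mx)} on [-π, π]:
  ∫_{-π}^{π} sin(nx)^2 dx = π, ∫ cos(mx)^2 dx = π, and cross terms integrate to 0.
So ∫_{-π}^{π} f(x)^2 dx = 3^2 · π + 4^2 · π = (9 + 16)π.
Divide by 2π: (9 + 16)/2 = 25/2.
By Parseval, this equals Σ |c_n|^2.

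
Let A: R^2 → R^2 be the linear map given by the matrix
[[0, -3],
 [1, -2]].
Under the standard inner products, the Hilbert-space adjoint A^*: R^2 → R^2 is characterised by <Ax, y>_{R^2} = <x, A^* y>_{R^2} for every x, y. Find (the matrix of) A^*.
A^* = A^T =
[[0, 1],
 [-3, -2]]

For real matrices with standard dot products, the defining identity <Ax, y> = <x, A^* y> gives (Ax)^T y = x^T (A^*) y, i.e. x^T A^T y = x^T (A^*) y. Since this holds for all x, y, we must have A^* = A^T. Therefore
A^* =
[[0, 1],
 [-3, -2]].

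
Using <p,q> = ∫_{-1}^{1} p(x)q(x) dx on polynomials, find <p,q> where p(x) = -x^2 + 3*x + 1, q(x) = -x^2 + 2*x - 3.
<p,q> = -4/15

Expand the product: p(x)·q(x) = x^4 - 5*x^3 + 8*x^2 - 7*x - 3.
∫_{-1}^{1} of each monomial x^k gives [2/(k+1) if k even, 0 if k odd]. Integrating term-by-term (or equivalently evaluating the antiderivative F(x) = x^5/5 - 5*x^4/4 + 8*x^3/3 - 7*x^2/2 - 3*x at the endpoints):
  F(1) − F(−1) = -293/60 − (-277/60) = -4/15.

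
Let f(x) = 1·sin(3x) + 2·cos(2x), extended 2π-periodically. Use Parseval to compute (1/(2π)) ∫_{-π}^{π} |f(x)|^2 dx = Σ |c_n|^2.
Σ |c_n|^2 = 5/2

Expand |f|^2 and use orthogonality of {sin(nx), cos(mx)} on [-π, π]:
  ∫_{-π}^{π} sin(nx)^2 dx = π, ∫ cos(mx)^2 dx = π, and cross terms integrate to 0.
So ∫_{-π}^{π} f(x)^2 dx = 1^2 · π + 2^2 · π = (1 + 4)π.
Divide by 2π: (1 + 4)/2 = 5/2.
By Parseval, this equals Σ |c_n|^2.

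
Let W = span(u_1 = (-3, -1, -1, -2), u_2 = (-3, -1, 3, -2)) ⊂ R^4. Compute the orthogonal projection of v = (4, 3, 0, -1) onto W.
proj_W(v) = (39/14, 13/14, 0, 13/7)

Set up U = [u_1 | ... | u_2] ∈ R^(4×2). The projector onto W = col(U) is P = U (U^T U)^(-1) U^T.
Compute U^T U =
  [15, 11]
  [11, 23],
and U^T v = (-13, -13).
Solve U^T U · c = U^T v for the coefficients: c = (-39/56, -13/56). The projection is proj_W(v) = U c.
Check: (v - proj_W(v)) · u_1 = 0  (should be 0).
Check: (v - proj_W(v)) · u_2 = 0  (should be 0).
Result: proj_W(v) = (39/14, 13/14, 0, 13/7).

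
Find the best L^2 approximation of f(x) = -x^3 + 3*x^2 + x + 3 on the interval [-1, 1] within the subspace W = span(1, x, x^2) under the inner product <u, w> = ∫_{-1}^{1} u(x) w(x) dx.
g(x) = 3*x^2 + 2*x/5 + 3

The best approximation g ∈ W is the orthogonal projection of f onto W. Writing g = a_0 + a_1 x + a_2 x^2, the coefficients solve the normal equations G · a = b where
  G_{ij} = <φ_i, φ_j> and b_i = <f, φ_i>, with φ_0 = 1, φ_1 = x, φ_2 = x^2.
G =
  [2, 0, 2/3]
  [0, 2/3, 0]
  [2/3, 0, 2/5],
b = (8, 4/15, 16/5).
Solving gives a_0 = 3, a_1 = 2/5, a_2 = 3, so
  g(x) = 3*x^2 + 2*x/5 + 3.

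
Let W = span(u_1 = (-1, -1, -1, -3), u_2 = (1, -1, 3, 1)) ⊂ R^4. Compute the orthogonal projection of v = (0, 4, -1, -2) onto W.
proj_W(v) = (-2/3, 1, -7/3, -1/3)

Set up U = [u_1 | ... | u_2] ∈ R^(4×2). The projector onto W = col(U) is P = U (U^T U)^(-1) U^T.
Compute U^T U =
  [12, -6]
  [-6, 12],
and U^T v = (3, -9).
Solve U^T U · c = U^T v for the coefficients: c = (-1/6, -5/6). The projection is proj_W(v) = U c.
Check: (v - proj_W(v)) · u_1 = 0  (should be 0).
Check: (v - proj_W(v)) · u_2 = 0  (should be 0).
Result: proj_W(v) = (-2/3, 1, -7/3, -1/3).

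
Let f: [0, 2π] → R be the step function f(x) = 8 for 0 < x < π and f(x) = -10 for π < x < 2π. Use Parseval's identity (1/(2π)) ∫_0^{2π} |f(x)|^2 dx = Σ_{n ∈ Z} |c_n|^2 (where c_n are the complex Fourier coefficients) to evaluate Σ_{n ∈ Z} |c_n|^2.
Σ |c_n|^2 = 82

Parseval equates the L^2 energy of f (normalised by 1/(2π)) with the ℓ^2 sum of its Fourier coefficients: (1/(2π)) ∫_0^{2π} |f|^2 = Σ |c_n|^2.
Compute the left side: (1/(2π)) [∫_0^π 8^2 dx + ∫_π^{2π} (-10)^2 dx] = (1/(2π)) · (64π + 100π) = (64 + 100)/2 = 82.
So Σ_{n ∈ Z} |c_n|^2 = 82.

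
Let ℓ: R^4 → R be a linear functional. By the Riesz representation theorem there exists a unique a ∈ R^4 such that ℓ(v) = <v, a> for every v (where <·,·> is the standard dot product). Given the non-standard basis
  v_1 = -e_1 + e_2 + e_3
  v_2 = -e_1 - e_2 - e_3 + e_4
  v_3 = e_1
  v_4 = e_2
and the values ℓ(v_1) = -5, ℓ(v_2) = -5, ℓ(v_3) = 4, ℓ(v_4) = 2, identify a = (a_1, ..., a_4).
a = (4, 2, -3, -2)

Write a = (a_1, ..., a_4) in the standard basis. For each basis vector v_i, ℓ(v_i) = <v_i, a> is a linear equation in the a_j's. Collect the n equations into a matrix system V a = ℓ, where row i of V is v_i (expressed in the standard basis). Since V is invertible (lower-triangular with 1s on the diagonal, up to permutation), solve by back-substitution:
  V =
[[-1, 1, 1, 0],
 [-1, -1, -1, 1],
 [1, 0, 0, 0],
 [0, 1, 0, 0]]
  V a = (-5, -5, 4, 2)
Solving gives a = (4, 2, -3, -2).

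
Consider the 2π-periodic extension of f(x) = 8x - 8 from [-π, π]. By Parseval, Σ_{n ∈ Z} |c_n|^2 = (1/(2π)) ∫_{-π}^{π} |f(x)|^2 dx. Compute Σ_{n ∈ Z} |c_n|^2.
Σ |c_n|^2 = 64π^2/3 + 64

Expand and integrate term by term over [-π, π]:
  ∫ (8x)^2 dx = 64·(2π^3/3); ∫ 2·8·(-8)·x dx = 0 (odd integrand); ∫ (-8)^2 dx = 64·2π.
So (1/(2π)) ∫_{-π}^{π} (8x - 8)^2 dx = 64π^2/3 + 64 = 64π^2/3 + 64.
Parseval ⇒ Σ |c_n|^2 = 64π^2/3 + 64.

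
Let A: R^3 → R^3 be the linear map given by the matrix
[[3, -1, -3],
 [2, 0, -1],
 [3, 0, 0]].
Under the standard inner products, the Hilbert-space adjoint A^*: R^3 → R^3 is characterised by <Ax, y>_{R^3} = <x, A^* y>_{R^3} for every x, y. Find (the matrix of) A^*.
A^* = A^T =
[[3, 2, 3],
 [-1, 0, 0],
 [-3, -1, 0]]

For real matrices with standard dot products, the defining identity <Ax, y> = <x, A^* y> gives (Ax)^T y = x^T (A^*) y, i.e. x^T A^T y = x^T (A^*) y. Since this holds for all x, y, we must have A^* = A^T. Therefore
A^* =
[[3, 2, 3],
 [-1, 0, 0],
 [-3, -1, 0]].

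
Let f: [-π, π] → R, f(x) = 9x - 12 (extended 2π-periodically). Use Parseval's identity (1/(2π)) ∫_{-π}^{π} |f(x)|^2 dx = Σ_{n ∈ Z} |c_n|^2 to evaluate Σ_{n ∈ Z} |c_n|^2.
Σ |c_n|^2 = 27π^2 + 144

Expand and integrate term by term over [-π, π]:
  ∫ (9x)^2 dx = 81·(2π^3/3); ∫ 2·9·(-12)·x dx = 0 (odd integrand); ∫ (-12)^2 dx = 144·2π.
So (1/(2π)) ∫_{-π}^{π} (9x - 12)^2 dx = 81π^2/3 + 144 = 27π^2 + 144.
Parseval ⇒ Σ |c_n|^2 = 27π^2 + 144.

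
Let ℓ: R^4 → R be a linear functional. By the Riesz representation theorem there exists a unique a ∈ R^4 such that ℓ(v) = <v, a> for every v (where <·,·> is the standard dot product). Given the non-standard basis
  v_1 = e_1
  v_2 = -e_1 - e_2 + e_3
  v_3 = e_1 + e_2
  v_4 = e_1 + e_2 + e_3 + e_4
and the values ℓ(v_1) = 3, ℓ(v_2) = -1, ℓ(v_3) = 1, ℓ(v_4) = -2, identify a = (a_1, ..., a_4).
a = (3, -2, 0, -3)

Write a = (a_1, ..., a_4) in the standard basis. For each basis vector v_i, ℓ(v_i) = <v_i, a> is a linear equation in the a_j's. Collect the n equations into a matrix system V a = ℓ, where row i of V is v_i (expressed in the standard basis). Since V is invertible (lower-triangular with 1s on the diagonal, up to permutation), solve by back-substitution:
  V =
[[1, 0, 0, 0],
 [-1, -1, 1, 0],
 [1, 1, 0, 0],
 [1, 1, 1, 1]]
  V a = (3, -1, 1, -2)
Solving gives a = (3, -2, 0, -3).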